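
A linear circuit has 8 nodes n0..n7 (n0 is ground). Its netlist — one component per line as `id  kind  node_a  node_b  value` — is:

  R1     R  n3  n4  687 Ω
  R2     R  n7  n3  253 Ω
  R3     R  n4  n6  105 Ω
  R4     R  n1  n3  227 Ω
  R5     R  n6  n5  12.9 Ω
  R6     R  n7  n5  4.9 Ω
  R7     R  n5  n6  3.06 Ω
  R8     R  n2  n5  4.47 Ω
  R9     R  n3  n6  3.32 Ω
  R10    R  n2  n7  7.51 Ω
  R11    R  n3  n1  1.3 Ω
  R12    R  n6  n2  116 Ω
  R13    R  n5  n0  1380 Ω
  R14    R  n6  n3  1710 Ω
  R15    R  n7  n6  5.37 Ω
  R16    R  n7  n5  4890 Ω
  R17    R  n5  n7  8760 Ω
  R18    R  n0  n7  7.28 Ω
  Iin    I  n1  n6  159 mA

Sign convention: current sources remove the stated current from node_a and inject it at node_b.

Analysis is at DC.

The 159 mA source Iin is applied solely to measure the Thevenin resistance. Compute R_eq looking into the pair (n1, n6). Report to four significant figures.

Apply KCL at each of the 7 non-ground nodes and solve the resulting linear system.
Node n1: branches {R4, R11, Iin} → V_1 = -0.7179
Node n2: branches {R8, R10, R12} → V_2 = 0.002153
Node n3: branches {R1, R2, R4, R9, R11, R14} → V_3 = -0.5123
Node n4: branches {R1, R3} → V_4 = -0.06303
Node n5: branches {R5, R6, R7, R8, R13, R16, R17} → V_5 = 0.003310
Node n6: branches {R3, R5, R7, R9, R12, R14, R15, Iin} → V_6 = 0.005639
Node n7: branches {R2, R6, R10, R15, R16, R17, R18} → V_7 = -1.746e-05

R_eq = 4.550 Ω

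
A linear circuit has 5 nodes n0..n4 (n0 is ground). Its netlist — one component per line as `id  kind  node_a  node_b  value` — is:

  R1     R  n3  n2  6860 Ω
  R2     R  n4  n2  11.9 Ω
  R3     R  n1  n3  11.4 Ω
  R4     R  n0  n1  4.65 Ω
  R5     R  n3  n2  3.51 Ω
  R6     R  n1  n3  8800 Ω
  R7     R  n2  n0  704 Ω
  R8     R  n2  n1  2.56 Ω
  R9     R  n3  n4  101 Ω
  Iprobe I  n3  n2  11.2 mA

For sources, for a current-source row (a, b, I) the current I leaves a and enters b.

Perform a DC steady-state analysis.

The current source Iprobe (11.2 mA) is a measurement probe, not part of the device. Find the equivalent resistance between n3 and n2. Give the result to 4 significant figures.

MNA unknowns: 4 node voltages V₁..V_4
R1: Y=0.0001458 on G[3,2]
R2: Y=0.08403 on G[4,2]
R3: Y=0.08772 on G[1,3]
R4: Y=0.2151 on G[0,1]
R5: Y=0.2849 on G[3,2]
R6: Y=0.0001136 on G[1,3]
R7: Y=0.001420 on G[2,0]
R8: Y=0.3906 on G[2,1]
R9: Y=0.009901 on G[3,4]
Iprobe: z[3]−=0.0112, z[2]+=0.0112
solve → V1=-3.679e-05, V2=0.005570, V3=-0.02506, V4=0.002341

R_eq = 2.735 Ω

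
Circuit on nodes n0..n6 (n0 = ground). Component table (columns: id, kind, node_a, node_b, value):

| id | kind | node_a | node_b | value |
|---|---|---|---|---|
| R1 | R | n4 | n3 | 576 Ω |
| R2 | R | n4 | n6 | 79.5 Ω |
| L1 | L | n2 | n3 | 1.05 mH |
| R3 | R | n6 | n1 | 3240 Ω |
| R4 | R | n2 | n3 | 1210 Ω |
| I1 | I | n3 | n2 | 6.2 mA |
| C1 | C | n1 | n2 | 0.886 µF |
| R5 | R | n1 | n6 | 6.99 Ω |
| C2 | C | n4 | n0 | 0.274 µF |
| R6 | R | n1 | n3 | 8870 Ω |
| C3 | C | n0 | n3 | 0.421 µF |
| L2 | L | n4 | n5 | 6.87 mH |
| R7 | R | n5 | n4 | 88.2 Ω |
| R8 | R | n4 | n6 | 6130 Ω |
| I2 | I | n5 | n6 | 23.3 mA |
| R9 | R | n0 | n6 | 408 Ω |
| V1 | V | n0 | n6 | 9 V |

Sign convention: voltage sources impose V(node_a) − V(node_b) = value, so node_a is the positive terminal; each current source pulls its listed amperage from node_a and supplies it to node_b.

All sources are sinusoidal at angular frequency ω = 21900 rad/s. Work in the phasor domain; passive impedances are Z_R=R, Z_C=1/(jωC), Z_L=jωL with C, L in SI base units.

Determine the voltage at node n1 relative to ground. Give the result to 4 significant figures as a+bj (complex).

-8.998+0.4901j V

Apply KCL at each of the 6 non-ground nodes and solve the resulting linear system.
Node n1: branches {R3, C1, R5, R6} → V_1 = -8.998+0.4901j
Node n2: branches {L1, R4, I1, C1} → V_2 = -5.376+0.4873j
Node n3: branches {R1, L1, R4, I1, R6, C3} → V_3 = -6.994+0.3767j
Node n4: branches {R1, R2, C2, L2, R7, R8} → V_4 = -8.833+3.706j
Node n5: branches {L2, R7, I2} → V_5 = -10.36+2.809j
Node n6: branches {R2, R3, R5, R8, I2, R9, V1} → V_6 = -9.000+0.000j
Source currents: i(V1)=-0.04777-0.1175j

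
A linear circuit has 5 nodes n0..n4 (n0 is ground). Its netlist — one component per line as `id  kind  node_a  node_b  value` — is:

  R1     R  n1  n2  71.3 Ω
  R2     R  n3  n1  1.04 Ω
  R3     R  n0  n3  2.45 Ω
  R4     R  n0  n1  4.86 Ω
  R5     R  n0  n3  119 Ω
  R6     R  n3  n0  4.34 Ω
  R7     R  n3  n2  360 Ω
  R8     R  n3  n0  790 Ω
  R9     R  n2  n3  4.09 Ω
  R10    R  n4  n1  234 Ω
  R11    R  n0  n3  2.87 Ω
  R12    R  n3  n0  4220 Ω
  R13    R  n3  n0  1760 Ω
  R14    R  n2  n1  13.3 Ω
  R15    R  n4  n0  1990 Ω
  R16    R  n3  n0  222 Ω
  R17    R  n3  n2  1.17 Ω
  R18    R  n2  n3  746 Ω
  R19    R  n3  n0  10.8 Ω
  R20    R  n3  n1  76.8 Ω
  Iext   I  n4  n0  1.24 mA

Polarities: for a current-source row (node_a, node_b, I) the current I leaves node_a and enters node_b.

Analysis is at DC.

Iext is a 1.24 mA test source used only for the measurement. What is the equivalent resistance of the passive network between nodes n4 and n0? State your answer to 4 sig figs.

MNA unknowns: 4 node voltages V₁..V_4
R1: Y=0.01403 on G[1,2]
R2: Y=0.9615 on G[3,1]
R3: Y=0.4082 on G[0,3]
R4: Y=0.2058 on G[0,1]
R5: Y=0.008403 on G[0,3]
R6: Y=0.2304 on G[3,0]
R7: Y=0.002778 on G[3,2]
R8: Y=0.001266 on G[3,0]
R9: Y=0.2445 on G[2,3]
R10: Y=0.004274 on G[4,1]
R11: Y=0.3484 on G[0,3]
R12: Y=0.0002370 on G[3,0]
R13: Y=0.0005682 on G[3,0]
R14: Y=0.07519 on G[2,1]
R15: Y=0.0005025 on G[4,0]
R16: Y=0.004505 on G[3,0]
R17: Y=0.8547 on G[3,2]
R18: Y=0.001340 on G[2,3]
R19: Y=0.09259 on G[3,0]
R20: Y=0.01302 on G[3,1]
Iext: z[4]−=0.00124, z[0]+=0.00124
solve → V1=-0.001491, V2=-0.0007895, V3=-0.0007327, V4=-0.2610

R_eq = 210.5 Ω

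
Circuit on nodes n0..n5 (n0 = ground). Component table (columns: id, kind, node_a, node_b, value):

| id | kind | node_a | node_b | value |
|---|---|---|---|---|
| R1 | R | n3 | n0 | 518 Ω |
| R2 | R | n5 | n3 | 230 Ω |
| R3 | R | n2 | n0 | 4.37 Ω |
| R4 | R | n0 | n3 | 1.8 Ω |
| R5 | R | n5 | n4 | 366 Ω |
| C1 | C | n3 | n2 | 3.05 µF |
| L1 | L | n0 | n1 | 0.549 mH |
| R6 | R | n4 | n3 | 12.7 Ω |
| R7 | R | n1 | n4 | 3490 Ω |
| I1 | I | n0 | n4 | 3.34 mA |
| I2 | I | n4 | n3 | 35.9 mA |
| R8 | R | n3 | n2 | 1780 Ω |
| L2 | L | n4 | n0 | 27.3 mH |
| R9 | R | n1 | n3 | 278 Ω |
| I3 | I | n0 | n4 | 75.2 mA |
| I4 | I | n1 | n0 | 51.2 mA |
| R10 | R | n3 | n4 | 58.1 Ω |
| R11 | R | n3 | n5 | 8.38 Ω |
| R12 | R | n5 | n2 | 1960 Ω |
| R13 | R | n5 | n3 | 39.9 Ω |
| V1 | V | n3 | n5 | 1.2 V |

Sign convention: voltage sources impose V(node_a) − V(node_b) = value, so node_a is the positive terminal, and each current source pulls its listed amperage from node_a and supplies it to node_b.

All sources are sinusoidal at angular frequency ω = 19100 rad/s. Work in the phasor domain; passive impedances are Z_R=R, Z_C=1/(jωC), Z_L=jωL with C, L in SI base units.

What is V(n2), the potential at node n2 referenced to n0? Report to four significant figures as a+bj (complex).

0.009783+0.03181j V

MNA unknowns: 5 node voltages V₁..V_5 plus 1 source current (V1)
R1: Y=0.001931+0.000j on G[3,0]
R2: Y=0.004348+0.000j on G[5,3]
R3: Y=0.2288+0.000j on G[2,0]
R4: Y=0.5556+0.000j on G[0,3]
R5: Y=0.002732+0.000j on G[5,4]
C1: Y=0.000+0.05826j on G[3,2]
L1: Y=0.000-0.09537j on G[0,1]
R6: Y=0.07874+0.000j on G[4,3]
R7: Y=0.0002865+0.000j on G[1,4]
I1: z[0]−=0.00334, z[4]+=0.00334
I2: z[4]−=0.0359, z[3]+=0.0359
R8: Y=0.0005618+0.000j on G[3,2]
L2: Y=0.000-0.001918j on G[4,0]
R9: Y=0.003597+0.000j on G[1,3]
I3: z[0]−=0.0752, z[4]+=0.0752
I4: z[1]−=0.0512, z[0]+=0.0512
R10: Y=0.01721+0.000j on G[3,4]
R11: Y=0.1193+0.000j on G[3,5]
R12: Y=0.0005102+0.000j on G[5,2]
R13: Y=0.02506+0.000j on G[5,3]
V1: row V3−V5=1.2, i_V1 at 3,5
solve → V1=-0.02098-0.5293j, V2=0.009783+0.03181j, V3=0.1356-0.01481j, V4=0.5330-0.005974j, V5=-1.064-0.01481j
aux → i_V1=-0.1834-4.793e-05j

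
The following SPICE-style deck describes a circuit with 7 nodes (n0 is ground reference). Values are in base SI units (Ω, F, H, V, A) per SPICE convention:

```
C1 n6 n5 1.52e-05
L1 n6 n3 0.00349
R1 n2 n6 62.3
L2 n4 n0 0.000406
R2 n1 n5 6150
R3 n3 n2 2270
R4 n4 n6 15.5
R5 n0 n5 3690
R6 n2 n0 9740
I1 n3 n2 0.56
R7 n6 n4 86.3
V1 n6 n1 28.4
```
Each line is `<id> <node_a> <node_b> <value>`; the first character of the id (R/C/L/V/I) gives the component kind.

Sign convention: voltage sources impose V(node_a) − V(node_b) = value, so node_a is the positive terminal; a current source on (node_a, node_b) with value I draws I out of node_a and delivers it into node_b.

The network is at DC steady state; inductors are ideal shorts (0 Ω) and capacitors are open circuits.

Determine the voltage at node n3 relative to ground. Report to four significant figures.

-0.007581 V

Apply KCL at each of the 6 non-ground nodes and solve the resulting linear system.
Node n1: branches {R2, V1} → V_1 = -28.41
Node n2: branches {R1, R3, R6, I1} → V_2 = 33.74
Node n3: branches {L1, R3, I1} → V_3 = -0.007581
Node n4: branches {L2, R4, R7} → V_4 = 0.000
Node n5: branches {C1, R2, R5} → V_5 = -10.65
Node n6: branches {C1, L1, R1, R4, R7, V1} → V_6 = -0.007581
Source currents: i(L1)=0.5451, i(L2)=-0.0005770, i(V1)=-0.002887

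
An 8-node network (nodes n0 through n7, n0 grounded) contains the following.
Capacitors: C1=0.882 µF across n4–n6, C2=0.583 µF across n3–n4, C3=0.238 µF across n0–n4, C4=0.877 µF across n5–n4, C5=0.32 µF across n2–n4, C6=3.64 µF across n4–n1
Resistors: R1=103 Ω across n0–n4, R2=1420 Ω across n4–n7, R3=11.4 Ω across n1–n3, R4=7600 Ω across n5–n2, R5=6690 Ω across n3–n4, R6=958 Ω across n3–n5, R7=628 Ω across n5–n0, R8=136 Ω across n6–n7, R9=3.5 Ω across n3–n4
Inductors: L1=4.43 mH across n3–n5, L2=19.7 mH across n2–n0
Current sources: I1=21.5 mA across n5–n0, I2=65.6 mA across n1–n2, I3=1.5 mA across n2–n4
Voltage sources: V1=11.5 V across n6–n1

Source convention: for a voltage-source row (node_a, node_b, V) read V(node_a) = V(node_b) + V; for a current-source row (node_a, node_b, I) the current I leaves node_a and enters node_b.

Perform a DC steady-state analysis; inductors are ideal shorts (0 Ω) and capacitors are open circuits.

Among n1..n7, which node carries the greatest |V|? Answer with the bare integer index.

Apply KCL at each of the 7 non-ground nodes and solve the resulting linear system.
Node n1: branches {R3, I2, C6, V1} → V_1 = -8.550
Node n2: branches {R4, I2, I3, L2, C5} → V_2 = 0.000
Node n3: branches {C2, R3, L1, R5, R6, R9} → V_3 = -7.726
Node n4: branches {C1, C2, R1, R2, C3, C4, R5, I3, R9, C5, C6} → V_4 = -7.445
Node n5: branches {C4, L1, R4, I1, R6, R7} → V_5 = -7.726
Node n6: branches {C1, R8, V1} → V_6 = 2.950
Node n7: branches {R2, R8} → V_7 = 2.041
Source currents: i(L1)=0.008180, i(L2)=0.06308, i(V1)=-0.006680

1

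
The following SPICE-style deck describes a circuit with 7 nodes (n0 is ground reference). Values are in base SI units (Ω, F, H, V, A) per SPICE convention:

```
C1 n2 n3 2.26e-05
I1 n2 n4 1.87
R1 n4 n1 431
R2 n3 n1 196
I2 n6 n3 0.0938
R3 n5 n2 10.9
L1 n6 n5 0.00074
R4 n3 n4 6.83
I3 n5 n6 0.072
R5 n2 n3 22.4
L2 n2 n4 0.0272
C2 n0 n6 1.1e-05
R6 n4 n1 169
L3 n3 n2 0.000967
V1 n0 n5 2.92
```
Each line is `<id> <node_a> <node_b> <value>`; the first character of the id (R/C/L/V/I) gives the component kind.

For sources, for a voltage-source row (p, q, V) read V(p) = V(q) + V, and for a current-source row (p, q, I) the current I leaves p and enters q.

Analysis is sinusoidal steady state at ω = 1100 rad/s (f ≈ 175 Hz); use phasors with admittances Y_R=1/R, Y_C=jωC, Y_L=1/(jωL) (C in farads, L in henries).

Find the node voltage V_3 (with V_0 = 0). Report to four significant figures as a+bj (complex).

MNA unknowns: 6 node voltages V₁..V_6 plus 1 source current (V1)
C1: Y=0.000+0.02486j on G[2,3]
I1: z[2]−=1.87, z[4]+=1.87
R1: Y=0.002320+0.000j on G[4,1]
R2: Y=0.005102+0.000j on G[3,1]
I2: z[6]−=0.0938, z[3]+=0.0938
R3: Y=0.09174+0.000j on G[5,2]
L1: Y=0.000-1.229j on G[6,5]
R4: Y=0.1464+0.000j on G[3,4]
I3: z[5]−=0.072, z[6]+=0.072
R5: Y=0.04464+0.000j on G[2,3]
L2: Y=0.000-0.03342j on G[2,4]
C2: Y=0.000+0.01210j on G[0,6]
R6: Y=0.005917+0.000j on G[4,1]
L3: Y=0.000-0.9401j on G[3,2]
V1: row V0−V5=2.92, i_V1 at 0,5
solve → V1=4.892+3.540j, V2=-1.898+0.000j, V3=-2.209+1.997j, V4=9.290+4.497j, V5=-2.920+0.000j, V6=-2.949-0.01792j
aux → i_V1=0.0002169-0.03568j

-2.209+1.997j V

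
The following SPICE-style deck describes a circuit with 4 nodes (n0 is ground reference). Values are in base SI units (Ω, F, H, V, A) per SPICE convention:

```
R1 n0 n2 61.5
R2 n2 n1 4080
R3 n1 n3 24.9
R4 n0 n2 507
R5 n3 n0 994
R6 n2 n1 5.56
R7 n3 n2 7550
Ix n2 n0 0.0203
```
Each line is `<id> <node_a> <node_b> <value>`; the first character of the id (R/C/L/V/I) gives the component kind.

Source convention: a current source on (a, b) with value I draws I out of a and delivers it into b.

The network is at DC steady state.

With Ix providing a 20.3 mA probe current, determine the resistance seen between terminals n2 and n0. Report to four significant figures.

R_eq = 52.06 Ω

Apply KCL at each of the 3 non-ground nodes and solve the resulting linear system.
Node n1: branches {R2, R3, R6} → V_1 = -1.051
Node n2: branches {R1, R2, R4, R6, R7, Ix} → V_2 = -1.057
Node n3: branches {R3, R5, R7} → V_3 = -1.026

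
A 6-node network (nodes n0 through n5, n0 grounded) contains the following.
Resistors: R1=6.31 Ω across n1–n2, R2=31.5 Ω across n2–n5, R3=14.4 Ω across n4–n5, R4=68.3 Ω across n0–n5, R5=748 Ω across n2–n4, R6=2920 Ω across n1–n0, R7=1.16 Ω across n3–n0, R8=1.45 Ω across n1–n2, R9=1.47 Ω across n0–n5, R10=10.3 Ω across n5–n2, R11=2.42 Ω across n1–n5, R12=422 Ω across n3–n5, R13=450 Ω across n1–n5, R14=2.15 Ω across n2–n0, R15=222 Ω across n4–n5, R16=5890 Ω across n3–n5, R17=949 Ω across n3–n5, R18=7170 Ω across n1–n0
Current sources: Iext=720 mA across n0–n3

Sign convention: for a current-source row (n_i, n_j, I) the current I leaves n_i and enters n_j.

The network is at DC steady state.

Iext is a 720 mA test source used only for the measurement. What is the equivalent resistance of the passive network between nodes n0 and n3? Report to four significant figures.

MNA unknowns: 5 node voltages V₁..V_5
R1: Y=0.1585 on G[1,2]
R2: Y=0.03175 on G[2,5]
R3: Y=0.06944 on G[4,5]
R4: Y=0.01464 on G[0,5]
R5: Y=0.001337 on G[2,4]
R6: Y=0.0003425 on G[1,0]
R7: Y=0.8621 on G[3,0]
R8: Y=0.6897 on G[1,2]
R9: Y=0.6803 on G[0,5]
R10: Y=0.09709 on G[5,2]
R11: Y=0.4132 on G[1,5]
R12: Y=0.002370 on G[3,5]
R13: Y=0.002222 on G[1,5]
R14: Y=0.4651 on G[2,0]
R15: Y=0.004505 on G[4,5]
R16: Y=0.0001698 on G[3,5]
R17: Y=0.001054 on G[3,5]
R18: Y=0.0001395 on G[1,0]
Iext: z[0]−=0.72, z[3]+=0.72
solve → V1=0.002095, V2=0.001525, V3=0.8317, V4=0.003231, V5=0.003261

R_eq = 1.155 Ω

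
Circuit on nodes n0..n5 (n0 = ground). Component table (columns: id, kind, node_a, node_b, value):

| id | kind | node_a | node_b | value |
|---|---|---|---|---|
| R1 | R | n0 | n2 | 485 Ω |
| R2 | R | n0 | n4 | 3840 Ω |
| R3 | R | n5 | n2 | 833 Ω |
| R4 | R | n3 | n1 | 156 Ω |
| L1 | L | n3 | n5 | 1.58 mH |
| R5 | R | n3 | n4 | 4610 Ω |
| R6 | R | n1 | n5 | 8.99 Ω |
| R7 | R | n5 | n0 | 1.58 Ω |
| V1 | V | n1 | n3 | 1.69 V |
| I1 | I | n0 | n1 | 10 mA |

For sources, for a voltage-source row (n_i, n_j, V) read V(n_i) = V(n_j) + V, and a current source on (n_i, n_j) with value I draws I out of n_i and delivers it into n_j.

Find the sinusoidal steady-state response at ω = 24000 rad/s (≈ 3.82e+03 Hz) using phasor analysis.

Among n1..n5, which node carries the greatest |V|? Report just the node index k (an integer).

3

MNA unknowns: 5 node voltages V₁..V_5 plus 1 source current (V1)
R1: Y=0.002062+0.000j on G[0,2]
R2: Y=0.0002604+0.000j on G[0,4]
R3: Y=0.001200+0.000j on G[5,2]
R4: Y=0.006410+0.000j on G[3,1]
L1: Y=0.000-0.02637j on G[3,5]
R5: Y=0.0002169+0.000j on G[3,4]
R6: Y=0.1112+0.000j on G[1,5]
R7: Y=0.6329+0.000j on G[5,0]
V1: row V1−V3=1.69, i_V1 at 1,3
I1: z[0]−=0.01, z[1]+=0.01
solve → V1=0.1925-0.3584j, V2=0.005910+2.463e-05j, V3=-1.497-0.3584j, V4=-0.6805-0.1629j, V5=0.01606+6.693e-05j
aux → i_V1=-0.02046+0.03987j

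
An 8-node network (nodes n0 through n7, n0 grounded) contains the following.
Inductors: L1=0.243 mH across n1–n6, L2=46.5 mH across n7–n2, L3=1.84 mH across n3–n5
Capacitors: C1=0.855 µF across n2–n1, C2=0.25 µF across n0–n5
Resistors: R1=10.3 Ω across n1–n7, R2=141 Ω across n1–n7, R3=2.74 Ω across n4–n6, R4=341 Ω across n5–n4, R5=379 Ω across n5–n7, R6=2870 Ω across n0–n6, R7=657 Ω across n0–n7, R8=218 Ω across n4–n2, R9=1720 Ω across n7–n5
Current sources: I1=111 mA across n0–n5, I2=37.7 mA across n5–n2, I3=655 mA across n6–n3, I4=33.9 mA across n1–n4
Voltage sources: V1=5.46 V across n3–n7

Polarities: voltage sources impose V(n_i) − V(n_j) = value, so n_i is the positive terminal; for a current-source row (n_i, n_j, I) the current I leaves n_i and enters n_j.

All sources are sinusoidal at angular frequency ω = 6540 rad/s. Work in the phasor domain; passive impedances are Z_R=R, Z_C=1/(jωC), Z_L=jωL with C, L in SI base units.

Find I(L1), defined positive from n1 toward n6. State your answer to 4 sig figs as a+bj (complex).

0.5762+0.01583j A

Element admittances at ω=6540 rad/s:
  Y(L1) = 0.000-0.6292j S between n1,n6
  Y(C1) = 0.000+0.005592j S between n2,n1
  Y(R1) = 0.09709+0.000j S between n1,n7
  Y(R2) = 0.007092+0.000j S between n1,n7
  I1: injects 0.111 A into n5 (from n0)
  I2: injects 0.0377 A into n2 (from n5)
  I3: injects 0.655 A into n3 (from n6)
  Y(R3) = 0.3650+0.000j S between n4,n6
  Y(R4) = 0.002933+0.000j S between n5,n4
  Y(L2) = 0.000-0.003288j S between n7,n2
  Y(R5) = 0.002639+0.000j S between n5,n7
  Y(R6) = 0.0003484+0.000j S between n0,n6
  I4: injects 0.0339 A into n4 (from n1)
  Y(R7) = 0.001522+0.000j S between n0,n7
  Y(R8) = 0.004587+0.000j S between n4,n2
  Y(R9) = 0.0005814+0.000j S between n7,n5
  Y(C2) = 0.000+0.001635j S between n0,n5
  Y(L3) = 0.000-0.08310j S between n3,n5
  V1: constraint V(n3)−V(n7) = 5.46
Assemble and solve the 8×8 MNA system:
  V(n1)=25.94-32.61j  V(n2)=30.68-39.90j  V(n3)=36.86-32.71j  V(n4)=26.20-33.60j  V(n5)=37.60-33.13j  V(n6)=25.96-33.53j  V(n7)=31.40-32.71j
  i(V1)=0.6207-0.06154j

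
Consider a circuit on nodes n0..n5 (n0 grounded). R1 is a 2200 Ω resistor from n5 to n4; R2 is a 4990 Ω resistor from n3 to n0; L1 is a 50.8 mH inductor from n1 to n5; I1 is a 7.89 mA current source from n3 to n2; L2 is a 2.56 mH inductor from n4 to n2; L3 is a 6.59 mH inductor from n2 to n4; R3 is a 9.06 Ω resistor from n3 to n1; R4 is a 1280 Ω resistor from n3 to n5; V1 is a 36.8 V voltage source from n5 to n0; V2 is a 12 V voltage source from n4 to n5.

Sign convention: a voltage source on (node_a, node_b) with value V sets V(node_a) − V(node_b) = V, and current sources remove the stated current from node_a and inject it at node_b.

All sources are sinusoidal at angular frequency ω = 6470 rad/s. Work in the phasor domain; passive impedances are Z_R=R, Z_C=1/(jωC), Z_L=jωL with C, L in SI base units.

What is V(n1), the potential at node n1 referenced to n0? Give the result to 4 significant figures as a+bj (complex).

MNA unknowns: 5 node voltages V₁..V_5 plus 2 source currents (V1, V2)
R1: Y=0.0004545+0.000j on G[5,4]
R2: Y=0.0002004+0.000j on G[3,0]
L1: Y=0.000-0.003043j on G[1,5]
I1: z[3]−=0.00789, z[2]+=0.00789
L2: Y=0.000-0.06037j on G[4,2]
L3: Y=0.000-0.02345j on G[2,4]
R3: Y=0.1104+0.000j on G[3,1]
R4: Y=0.0007813+0.000j on G[3,5]
V1: row V5−V0=36.8, i_V1 at 5,0
V2: row V4−V5=12, i_V2 at 4,5
solve → V1=35.36-4.512j, V2=48.80+0.09412j, V3=35.23-4.472j, V4=48.80+0.000j, V5=36.80+0.000j
aux → i_V1=-0.007061+0.0008961j, i_V2=0.002435+0.000j

35.36-4.512j V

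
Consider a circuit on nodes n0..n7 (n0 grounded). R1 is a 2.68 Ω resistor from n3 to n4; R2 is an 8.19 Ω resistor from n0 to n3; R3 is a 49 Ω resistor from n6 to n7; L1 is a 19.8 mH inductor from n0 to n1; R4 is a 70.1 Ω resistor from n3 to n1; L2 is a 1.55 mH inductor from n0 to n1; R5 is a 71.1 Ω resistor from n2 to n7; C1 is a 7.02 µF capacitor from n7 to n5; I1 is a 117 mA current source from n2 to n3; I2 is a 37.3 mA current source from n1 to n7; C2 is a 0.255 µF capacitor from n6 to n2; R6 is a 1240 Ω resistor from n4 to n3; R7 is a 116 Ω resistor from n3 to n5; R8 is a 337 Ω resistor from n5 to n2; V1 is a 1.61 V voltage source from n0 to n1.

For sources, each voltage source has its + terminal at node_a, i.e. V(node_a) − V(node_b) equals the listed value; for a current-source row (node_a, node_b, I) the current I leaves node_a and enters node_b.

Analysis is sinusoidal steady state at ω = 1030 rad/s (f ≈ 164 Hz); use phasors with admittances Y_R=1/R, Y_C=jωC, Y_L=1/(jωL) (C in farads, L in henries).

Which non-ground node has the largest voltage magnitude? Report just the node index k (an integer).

Element admittances at ω=1030 rad/s:
  Y(R1) = 0.3731+0.000j S between n3,n4
  Y(R2) = 0.1221+0.000j S between n0,n3
  Y(R3) = 0.02041+0.000j S between n6,n7
  Y(L1) = 0.000-0.04903j S between n0,n1
  Y(R4) = 0.01427+0.000j S between n3,n1
  Y(L2) = 0.000-0.6264j S between n0,n1
  Y(R5) = 0.01406+0.000j S between n2,n7
  Y(C1) = 0.000+0.007231j S between n7,n5
  I1: injects 0.117 A into n3 (from n2)
  I2: injects 0.0373 A into n7 (from n1)
  Y(C2) = 0.000+0.0002627j S between n6,n2
  Y(R6) = 0.0008065+0.000j S between n4,n3
  Y(R7) = 0.008621+0.000j S between n3,n5
  Y(R8) = 0.002967+0.000j S between n5,n2
  V1: constraint V(n0)−V(n1) = 1.61
Assemble and solve the 8×8 MNA system:
  V(n1)=-1.610+0.000j  V(n2)=-18.11+6.161j  V(n3)=0.1051+0.000j  V(n4)=0.1051+0.000j  V(n5)=-9.140+0.000j  V(n6)=-11.65+7.257j  V(n7)=-11.67+7.340j
  i(V1)=0.01283+1.087j

2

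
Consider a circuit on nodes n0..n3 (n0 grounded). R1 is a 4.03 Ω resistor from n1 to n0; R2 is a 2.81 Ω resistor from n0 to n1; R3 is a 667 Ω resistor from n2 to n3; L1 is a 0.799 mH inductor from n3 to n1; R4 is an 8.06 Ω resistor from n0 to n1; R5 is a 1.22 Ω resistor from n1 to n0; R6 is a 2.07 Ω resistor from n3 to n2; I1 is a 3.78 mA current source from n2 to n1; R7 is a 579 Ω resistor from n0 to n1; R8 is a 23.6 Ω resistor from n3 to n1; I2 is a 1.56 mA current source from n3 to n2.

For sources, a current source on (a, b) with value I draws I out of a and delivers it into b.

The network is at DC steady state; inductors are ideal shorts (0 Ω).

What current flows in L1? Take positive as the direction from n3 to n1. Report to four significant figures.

-0.003780 A

Apply KCL at each of the 3 non-ground nodes and solve the resulting linear system.
Node n1: branches {R1, R2, L1, R4, R5, I1, R7, R8} → V_1 = 0.000
Node n2: branches {R3, R6, I1, I2} → V_2 = -0.004581
Node n3: branches {R3, L1, R6, R8, I2} → V_3 = 0.000
Source currents: i(L1)=-0.003780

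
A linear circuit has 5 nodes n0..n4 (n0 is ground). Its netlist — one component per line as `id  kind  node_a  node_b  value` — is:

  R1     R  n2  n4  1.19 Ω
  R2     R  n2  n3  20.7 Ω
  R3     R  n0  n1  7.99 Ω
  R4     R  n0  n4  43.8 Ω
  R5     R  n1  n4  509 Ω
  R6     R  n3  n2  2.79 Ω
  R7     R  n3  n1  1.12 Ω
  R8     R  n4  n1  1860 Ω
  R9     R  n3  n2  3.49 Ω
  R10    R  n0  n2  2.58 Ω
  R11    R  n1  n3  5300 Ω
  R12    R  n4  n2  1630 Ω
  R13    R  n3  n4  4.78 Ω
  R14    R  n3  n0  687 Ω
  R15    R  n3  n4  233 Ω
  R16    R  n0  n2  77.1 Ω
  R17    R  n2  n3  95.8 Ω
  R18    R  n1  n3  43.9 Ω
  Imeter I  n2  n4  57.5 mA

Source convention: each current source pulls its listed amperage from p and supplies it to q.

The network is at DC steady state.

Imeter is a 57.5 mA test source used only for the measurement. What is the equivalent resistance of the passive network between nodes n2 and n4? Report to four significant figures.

Element admittances at DC:
  Y(R1) = 0.8403 S between n2,n4
  Y(R2) = 0.04831 S between n2,n3
  Y(R3) = 0.1252 S between n0,n1
  Y(R4) = 0.02283 S between n0,n4
  Y(R5) = 0.001965 S between n1,n4
  Y(R6) = 0.3584 S between n3,n2
  Y(R7) = 0.8929 S between n3,n1
  Y(R8) = 0.0005376 S between n4,n1
  Y(R9) = 0.2865 S between n3,n2
  Y(R10) = 0.3876 S between n0,n2
  Y(R11) = 0.0001887 S between n1,n3
  Y(R12) = 0.0006135 S between n4,n2
  Y(R13) = 0.2092 S between n3,n4
  Y(R14) = 0.001456 S between n3,n0
  Y(R15) = 0.004292 S between n3,n4
  Y(R16) = 0.01297 S between n0,n2
  Y(R17) = 0.01044 S between n2,n3
  Y(R18) = 0.02278 S between n1,n3
  Imeter: injects 0.0575 A into n4 (from n2)
Assemble and solve the 4×4 MNA system:
  V(n1)=0.006493  V(n2)=-0.004953  V(n3)=0.007259  V(n4)=0.05084

R_eq = 0.9704 Ω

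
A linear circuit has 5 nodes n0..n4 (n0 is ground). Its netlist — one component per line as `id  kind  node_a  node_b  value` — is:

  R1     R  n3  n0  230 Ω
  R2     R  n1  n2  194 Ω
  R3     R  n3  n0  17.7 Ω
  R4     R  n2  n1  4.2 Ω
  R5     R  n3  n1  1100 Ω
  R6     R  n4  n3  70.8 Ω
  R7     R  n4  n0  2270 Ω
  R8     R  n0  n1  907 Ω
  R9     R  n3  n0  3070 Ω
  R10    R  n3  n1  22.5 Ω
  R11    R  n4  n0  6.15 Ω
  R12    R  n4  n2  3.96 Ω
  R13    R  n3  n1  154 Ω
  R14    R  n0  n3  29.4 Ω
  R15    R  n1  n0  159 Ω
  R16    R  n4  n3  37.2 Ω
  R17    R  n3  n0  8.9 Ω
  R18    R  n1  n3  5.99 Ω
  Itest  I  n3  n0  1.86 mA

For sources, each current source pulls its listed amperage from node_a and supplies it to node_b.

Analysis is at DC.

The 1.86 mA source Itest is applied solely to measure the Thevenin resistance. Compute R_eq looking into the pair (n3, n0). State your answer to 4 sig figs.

R_eq = 3.556 Ω

Element admittances at DC:
  Y(R1) = 0.004348 S between n3,n0
  Y(R2) = 0.005155 S between n1,n2
  Y(R3) = 0.05650 S between n3,n0
  Y(R4) = 0.2381 S between n2,n1
  Y(R5) = 0.0009091 S between n3,n1
  Y(R6) = 0.01412 S between n4,n3
  Y(R7) = 0.0004405 S between n4,n0
  Y(R8) = 0.001103 S between n0,n1
  Y(R9) = 0.0003257 S between n3,n0
  Y(R10) = 0.04444 S between n3,n1
  Y(R11) = 0.1626 S between n4,n0
  Y(R12) = 0.2525 S between n4,n2
  Y(R13) = 0.006494 S between n3,n1
  Y(R14) = 0.03401 S between n0,n3
  Y(R15) = 0.006289 S between n1,n0
  Y(R16) = 0.02688 S between n4,n3
  Y(R17) = 0.1124 S between n3,n0
  Y(R18) = 0.1669 S between n1,n3
  Itest: injects 0.00186 A into n0 (from n3)
Assemble and solve the 4×4 MNA system:
  V(n1)=-0.005109  V(n2)=-0.003911  V(n3)=-0.006614  V(n4)=-0.002757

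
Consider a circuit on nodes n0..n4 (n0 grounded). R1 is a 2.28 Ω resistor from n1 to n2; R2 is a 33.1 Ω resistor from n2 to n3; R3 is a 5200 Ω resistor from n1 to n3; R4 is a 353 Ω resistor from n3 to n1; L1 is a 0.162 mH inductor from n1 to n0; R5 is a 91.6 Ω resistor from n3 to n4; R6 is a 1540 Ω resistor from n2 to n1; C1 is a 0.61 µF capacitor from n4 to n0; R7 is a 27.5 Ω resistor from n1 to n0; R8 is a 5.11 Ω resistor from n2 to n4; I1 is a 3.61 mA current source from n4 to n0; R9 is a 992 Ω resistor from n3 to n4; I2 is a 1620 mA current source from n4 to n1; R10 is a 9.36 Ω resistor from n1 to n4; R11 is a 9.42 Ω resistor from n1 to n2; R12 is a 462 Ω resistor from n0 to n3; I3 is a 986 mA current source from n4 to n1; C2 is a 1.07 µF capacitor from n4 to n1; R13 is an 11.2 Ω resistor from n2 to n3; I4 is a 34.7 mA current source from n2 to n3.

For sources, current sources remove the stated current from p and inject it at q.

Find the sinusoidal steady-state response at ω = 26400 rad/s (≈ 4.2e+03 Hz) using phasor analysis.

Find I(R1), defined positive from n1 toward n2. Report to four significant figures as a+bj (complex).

MNA unknowns: 4 node voltages V₁..V_4
R1: Y=0.4386+0.000j on G[1,2]
R2: Y=0.03021+0.000j on G[2,3]
R3: Y=0.0001923+0.000j on G[1,3]
R4: Y=0.002833+0.000j on G[3,1]
L1: Y=0.000-0.2338j on G[1,0]
R5: Y=0.01092+0.000j on G[3,4]
R6: Y=0.0006494+0.000j on G[2,1]
C1: Y=0.000+0.01610j on G[4,0]
R7: Y=0.03636+0.000j on G[1,0]
R8: Y=0.1957+0.000j on G[2,4]
I1: z[4]−=0.00361, z[0]+=0.00361
R9: Y=0.001008+0.000j on G[3,4]
I2: z[4]−=1.62, z[1]+=1.62
R10: Y=0.1068+0.000j on G[1,4]
R11: Y=0.1062+0.000j on G[1,2]
R12: Y=0.002165+0.000j on G[0,3]
I3: z[4]−=0.986, z[1]+=0.986
C2: Y=0.000+0.02825j on G[4,1]
R13: Y=0.08929+0.000j on G[2,3]
I4: z[2]−=0.0347, z[3]+=0.0347
solve → V1=-0.6748+0.2604j, V2=-3.356+0.7327j, V3=-3.613+0.8209j, V4=-10.50+1.995j

1.176-0.2072j A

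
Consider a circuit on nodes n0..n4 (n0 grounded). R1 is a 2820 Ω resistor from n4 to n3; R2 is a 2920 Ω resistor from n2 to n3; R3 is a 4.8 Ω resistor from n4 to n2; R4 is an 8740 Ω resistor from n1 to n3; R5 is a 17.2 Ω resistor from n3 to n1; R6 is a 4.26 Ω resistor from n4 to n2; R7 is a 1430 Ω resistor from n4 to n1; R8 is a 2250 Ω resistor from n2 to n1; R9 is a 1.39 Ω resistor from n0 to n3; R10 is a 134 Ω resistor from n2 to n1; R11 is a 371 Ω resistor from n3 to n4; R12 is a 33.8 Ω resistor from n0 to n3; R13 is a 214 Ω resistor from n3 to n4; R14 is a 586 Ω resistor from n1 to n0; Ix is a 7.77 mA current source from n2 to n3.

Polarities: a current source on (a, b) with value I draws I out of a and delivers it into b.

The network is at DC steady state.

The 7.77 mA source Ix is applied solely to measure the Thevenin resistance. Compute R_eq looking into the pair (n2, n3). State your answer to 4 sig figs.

R_eq = 64.78 Ω

MNA unknowns: 4 node voltages V₁..V_4
R1: Y=0.0003546 on G[4,3]
R2: Y=0.0003425 on G[2,3]
R3: Y=0.2083 on G[4,2]
R4: Y=0.0001144 on G[1,3]
R5: Y=0.05814 on G[3,1]
R6: Y=0.2347 on G[4,2]
R7: Y=0.0006993 on G[4,1]
R8: Y=0.0004444 on G[2,1]
R9: Y=0.7194 on G[0,3]
R10: Y=0.007463 on G[2,1]
R11: Y=0.002695 on G[3,4]
R12: Y=0.02959 on G[0,3]
R13: Y=0.004673 on G[3,4]
R14: Y=0.001706 on G[1,0]
Ix: z[2]−=0.00777, z[3]+=0.00777
solve → V1=-0.06294, V2=-0.5032, V3=0.0001434, V4=-0.4939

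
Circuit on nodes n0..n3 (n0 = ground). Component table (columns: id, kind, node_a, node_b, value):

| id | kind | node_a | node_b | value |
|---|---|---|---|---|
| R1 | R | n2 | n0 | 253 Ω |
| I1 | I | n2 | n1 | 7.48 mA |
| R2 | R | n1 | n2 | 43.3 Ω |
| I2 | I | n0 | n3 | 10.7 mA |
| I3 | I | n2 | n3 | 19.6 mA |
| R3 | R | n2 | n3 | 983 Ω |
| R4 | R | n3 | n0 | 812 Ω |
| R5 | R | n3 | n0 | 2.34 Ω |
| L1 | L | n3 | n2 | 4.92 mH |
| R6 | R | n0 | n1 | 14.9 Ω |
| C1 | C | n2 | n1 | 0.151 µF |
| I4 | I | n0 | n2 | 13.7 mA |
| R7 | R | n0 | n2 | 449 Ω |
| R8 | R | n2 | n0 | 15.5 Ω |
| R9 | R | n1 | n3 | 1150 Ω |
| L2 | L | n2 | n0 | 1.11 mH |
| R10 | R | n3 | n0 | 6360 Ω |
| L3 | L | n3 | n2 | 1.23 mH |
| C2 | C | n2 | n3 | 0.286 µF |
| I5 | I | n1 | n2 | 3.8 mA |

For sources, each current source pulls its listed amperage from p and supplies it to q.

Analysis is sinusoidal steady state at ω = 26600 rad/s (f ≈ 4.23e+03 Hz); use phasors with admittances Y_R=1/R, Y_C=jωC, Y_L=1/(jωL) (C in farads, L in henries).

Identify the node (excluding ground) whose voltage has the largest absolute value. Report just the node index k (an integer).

2

Element admittances at ω=26600 rad/s:
  Y(R1) = 0.003953+0.000j S between n2,n0
  I1: injects 0.00748 A into n1 (from n2)
  Y(R2) = 0.02309+0.000j S between n1,n2
  I2: injects 0.0107 A into n3 (from n0)
  I3: injects 0.0196 A into n3 (from n2)
  Y(R3) = 0.001017+0.000j S between n2,n3
  Y(R4) = 0.001232+0.000j S between n3,n0
  Y(R5) = 0.4274+0.000j S between n3,n0
  Y(L1) = 0.000-0.007641j S between n3,n2
  Y(R6) = 0.06711+0.000j S between n0,n1
  Y(C1) = 0.000+0.004017j S between n2,n1
  I4: injects 0.0137 A into n2 (from n0)
  Y(R7) = 0.002227+0.000j S between n0,n2
  Y(R8) = 0.06452+0.000j S between n2,n0
  Y(R9) = 0.0008696+0.000j S between n1,n3
  Y(L2) = 0.000-0.03387j S between n2,n0
  Y(R10) = 0.0001572+0.000j S between n3,n0
  Y(L3) = 0.000-0.03056j S between n3,n2
  Y(C2) = 0.000+0.007608j S between n2,n3
  I5: injects 0.0038 A into n2 (from n1)
Assemble and solve the 3×3 MNA system:
  V(n1)=0.02939-0.01824j  V(n2)=-0.05280-0.05795j  V(n3)=0.06559+0.008239j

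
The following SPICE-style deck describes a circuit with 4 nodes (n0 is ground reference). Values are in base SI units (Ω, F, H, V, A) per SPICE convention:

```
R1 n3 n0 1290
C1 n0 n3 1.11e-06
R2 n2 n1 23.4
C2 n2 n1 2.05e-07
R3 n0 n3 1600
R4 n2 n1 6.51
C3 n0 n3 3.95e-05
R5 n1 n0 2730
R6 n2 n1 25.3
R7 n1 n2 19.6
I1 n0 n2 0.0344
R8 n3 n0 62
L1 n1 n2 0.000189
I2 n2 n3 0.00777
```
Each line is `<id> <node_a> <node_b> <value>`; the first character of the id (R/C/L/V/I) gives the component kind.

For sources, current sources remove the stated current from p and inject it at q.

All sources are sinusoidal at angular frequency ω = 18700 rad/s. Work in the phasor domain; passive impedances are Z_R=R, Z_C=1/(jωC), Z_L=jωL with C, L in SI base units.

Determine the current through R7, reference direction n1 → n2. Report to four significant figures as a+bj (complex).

-0.002433-0.002367j A

Apply KCL at each of the 3 non-ground nodes and solve the resulting linear system.
Node n1: branches {R2, C2, R4, R5, R6, R7, L1} → V_1 = 72.70+0.000j
Node n2: branches {R2, C2, R4, R6, R7, I1, L1, I2} → V_2 = 72.75+0.04639j
Node n3: branches {R1, C1, R3, C3, R8, I2} → V_3 = 0.0002360-0.01023j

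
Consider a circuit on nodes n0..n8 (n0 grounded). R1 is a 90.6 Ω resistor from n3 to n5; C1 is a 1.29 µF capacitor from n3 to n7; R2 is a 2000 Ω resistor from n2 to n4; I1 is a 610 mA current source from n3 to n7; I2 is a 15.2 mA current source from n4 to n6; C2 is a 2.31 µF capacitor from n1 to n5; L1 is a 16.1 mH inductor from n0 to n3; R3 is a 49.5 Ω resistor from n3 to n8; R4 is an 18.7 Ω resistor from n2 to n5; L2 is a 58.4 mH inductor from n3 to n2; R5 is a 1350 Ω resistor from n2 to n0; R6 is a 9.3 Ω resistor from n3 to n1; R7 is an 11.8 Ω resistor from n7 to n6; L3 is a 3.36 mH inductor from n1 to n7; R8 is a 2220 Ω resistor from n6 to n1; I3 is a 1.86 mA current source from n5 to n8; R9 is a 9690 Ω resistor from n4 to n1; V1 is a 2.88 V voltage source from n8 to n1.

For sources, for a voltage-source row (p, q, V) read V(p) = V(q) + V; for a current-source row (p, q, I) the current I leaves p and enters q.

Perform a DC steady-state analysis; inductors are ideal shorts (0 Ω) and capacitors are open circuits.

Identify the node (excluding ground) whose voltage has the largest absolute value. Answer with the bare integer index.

4

Element admittances at DC:
  Y(R1) = 0.01104 S between n3,n5
  Y(C1) = 0.000 S between n3,n7
  Y(R2) = 0.0005000 S between n2,n4
  I1: injects 0.61 A into n7 (from n3)
  I2: injects 0.0152 A into n6 (from n4)
  Y(C2) = 0.000 S between n1,n5
  L1: short n0↔n3 (DC inductor)
  Y(R3) = 0.02020 S between n3,n8
  Y(R4) = 0.05348 S between n2,n5
  L2: short n3↔n2 (DC inductor)
  Y(R5) = 0.0007407 S between n2,n0
  Y(R6) = 0.1075 S between n3,n1
  Y(R7) = 0.08475 S between n7,n6
  L3: short n1↔n7 (DC inductor)
  Y(R8) = 0.0004505 S between n6,n1
  I3: injects 0.00186 A into n8 (from n5)
  Y(R9) = 0.0001032 S between n4,n1
  V1: constraint V(n8)−V(n1) = 2.88
Assemble and solve the 12×12 MNA system:
  V(n1)=4.430  V(n2)=0.000  V(n3)=0.000  V(n4)=-24.44  V(n5)=-0.02883  V(n6)=4.609  V(n7)=4.430  V(n8)=7.310
  i(L1)=0.000  i(L2)=0.01376  i(L3)=-0.6251  i(V1)=-0.1458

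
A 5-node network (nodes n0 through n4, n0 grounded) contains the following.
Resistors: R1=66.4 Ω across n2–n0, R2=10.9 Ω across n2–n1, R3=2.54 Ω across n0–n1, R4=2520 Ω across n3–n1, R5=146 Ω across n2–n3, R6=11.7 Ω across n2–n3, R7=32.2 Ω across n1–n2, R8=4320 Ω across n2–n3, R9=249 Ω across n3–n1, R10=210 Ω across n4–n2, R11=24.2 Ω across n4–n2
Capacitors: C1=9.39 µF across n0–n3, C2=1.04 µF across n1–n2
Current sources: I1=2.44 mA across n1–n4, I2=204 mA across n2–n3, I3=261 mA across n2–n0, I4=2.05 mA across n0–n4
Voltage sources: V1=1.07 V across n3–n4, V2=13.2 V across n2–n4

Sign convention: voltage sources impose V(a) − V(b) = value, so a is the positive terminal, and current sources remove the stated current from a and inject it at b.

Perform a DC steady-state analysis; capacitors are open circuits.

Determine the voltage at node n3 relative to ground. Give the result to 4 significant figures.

-14.08 V

Apply KCL at each of the 4 non-ground nodes and solve the resulting linear system.
Node n1: branches {R2, R3, R4, R7, C2, I1, R9} → V_1 = -0.5832
Node n2: branches {R1, R2, R5, R6, R7, C2, R8, I2, I3, R10, R11, V2} → V_2 = -1.948
Node n3: branches {C1, R4, R5, R6, R8, I2, R9, V1} → V_3 = -14.08
Node n4: branches {I1, I4, R10, R11, V1, V2} → V_4 = -15.15
Source currents: i(V1)=1.386, i(V2)=-1.999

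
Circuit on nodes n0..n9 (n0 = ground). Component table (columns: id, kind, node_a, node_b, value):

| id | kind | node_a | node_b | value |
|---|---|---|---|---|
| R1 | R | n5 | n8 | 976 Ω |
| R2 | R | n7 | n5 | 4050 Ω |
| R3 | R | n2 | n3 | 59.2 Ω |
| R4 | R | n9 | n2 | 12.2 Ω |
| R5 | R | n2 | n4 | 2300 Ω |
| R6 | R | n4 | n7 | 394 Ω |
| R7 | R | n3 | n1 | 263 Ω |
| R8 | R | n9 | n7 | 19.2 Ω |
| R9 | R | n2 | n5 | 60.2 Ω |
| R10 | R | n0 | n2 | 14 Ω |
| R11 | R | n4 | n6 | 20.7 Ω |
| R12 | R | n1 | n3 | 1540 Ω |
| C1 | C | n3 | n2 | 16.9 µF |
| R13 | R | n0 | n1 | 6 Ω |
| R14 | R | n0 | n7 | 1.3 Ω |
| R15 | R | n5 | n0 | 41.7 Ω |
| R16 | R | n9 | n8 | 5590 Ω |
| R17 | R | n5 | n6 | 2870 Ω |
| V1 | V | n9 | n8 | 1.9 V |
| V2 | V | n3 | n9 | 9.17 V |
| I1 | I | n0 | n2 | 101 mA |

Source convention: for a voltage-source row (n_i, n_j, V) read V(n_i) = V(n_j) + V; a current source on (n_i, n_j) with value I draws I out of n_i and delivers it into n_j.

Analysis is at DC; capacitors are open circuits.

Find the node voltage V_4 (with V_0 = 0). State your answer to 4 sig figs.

Apply KCL at each of the 9 non-ground nodes and solve the resulting linear system.
Node n1: branches {R7, R12, R13} → V_1 = 0.2247
Node n2: branches {R3, R4, R5, R9, R10, C1, I1} → V_2 = 1.118
Node n3: branches {R3, R7, R12, C1, V2} → V_3 = 8.636
Node n4: branches {R5, R6, R11} → V_4 = 0.1610
Node n5: branches {R1, R2, R9, R15, R17} → V_5 = 0.3822
Node n6: branches {R11, R17} → V_6 = 0.1626
Node n7: branches {R2, R6, R8, R14} → V_7 = -0.03314
Node n8: branches {R1, R16, V1} → V_8 = -2.434
Node n9: branches {R4, R8, R16, V1, V2} → V_9 = -0.5341
Source currents: i(V1)=-0.003225, i(V2)=-0.1644

0.1610 V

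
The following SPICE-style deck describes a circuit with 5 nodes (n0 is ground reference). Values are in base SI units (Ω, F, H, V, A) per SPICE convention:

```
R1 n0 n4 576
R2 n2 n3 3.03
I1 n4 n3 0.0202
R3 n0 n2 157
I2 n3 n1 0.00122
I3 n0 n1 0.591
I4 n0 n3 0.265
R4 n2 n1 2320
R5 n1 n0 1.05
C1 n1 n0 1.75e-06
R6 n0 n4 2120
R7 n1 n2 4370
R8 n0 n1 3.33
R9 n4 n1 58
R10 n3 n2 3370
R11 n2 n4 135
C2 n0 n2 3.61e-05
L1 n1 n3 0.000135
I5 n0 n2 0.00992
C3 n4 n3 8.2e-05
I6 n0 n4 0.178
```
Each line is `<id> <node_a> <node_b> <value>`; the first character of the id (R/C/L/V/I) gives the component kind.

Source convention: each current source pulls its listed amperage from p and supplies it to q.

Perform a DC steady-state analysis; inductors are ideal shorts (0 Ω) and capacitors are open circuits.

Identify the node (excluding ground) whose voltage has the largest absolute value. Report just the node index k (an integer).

4

Element admittances at DC:
  Y(R1) = 0.001736 S between n0,n4
  Y(R2) = 0.3300 S between n2,n3
  I1: injects 0.0202 A into n3 (from n4)
  Y(R3) = 0.006369 S between n0,n2
  I2: injects 0.00122 A into n1 (from n3)
  I3: injects 0.591 A into n1 (from n0)
  I4: injects 0.265 A into n3 (from n0)
  Y(R4) = 0.0004310 S between n2,n1
  Y(R5) = 0.9524 S between n1,n0
  Y(C1) = 0.000 S between n1,n0
  Y(R6) = 0.0004717 S between n0,n4
  Y(R7) = 0.0002288 S between n1,n2
  Y(R8) = 0.3003 S between n0,n1
  Y(R9) = 0.01724 S between n4,n1
  Y(R10) = 0.0002967 S between n3,n2
  Y(R11) = 0.007407 S between n2,n4
  Y(C2) = 0.000 S between n0,n2
  L1: short n1↔n3 (DC inductor)
  I5: injects 0.00992 A into n2 (from n0)
  Y(C3) = 0.000 S between n4,n3
  I6: injects 0.178 A into n4 (from n0)
Assemble and solve the 5×5 MNA system:
  V(n1)=0.8167  V(n2)=0.9560  V(n3)=0.8167  V(n4)=6.664
  i(L1)=-0.3300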